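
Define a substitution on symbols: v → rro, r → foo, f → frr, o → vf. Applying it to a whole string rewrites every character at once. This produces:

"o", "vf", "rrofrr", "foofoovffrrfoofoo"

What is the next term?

Rewriting the 17 symbols of foofoovffrrfoofoo one by one yields frr vf vf frr vf vf rro frr frr foo foo frr vf vf frr vf vf; concatenated:

frrvfvffrrvfvfrrofrrfrrfoofoofrrvfvffrrvfvf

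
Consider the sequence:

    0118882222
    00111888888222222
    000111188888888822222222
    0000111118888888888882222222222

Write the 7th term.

The n-th term is n 0's then n+1 1's then 3n 8's then 2n+2 2's (n = 1, 2, …).
Setting n = 7 gives 7, 8, 21, 16 characters in each block.

0000000111111118888888888888888888882222222222222222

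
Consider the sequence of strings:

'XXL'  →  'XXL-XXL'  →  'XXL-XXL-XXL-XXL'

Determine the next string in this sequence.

XXL-XXL-XXL-XXL-XXL-XXL-XXL-XXL

Every step duplicates the string with '-' between the halves.
So the next term is two copies of XXL-XXL-XXL-XXL with '-' between the halves.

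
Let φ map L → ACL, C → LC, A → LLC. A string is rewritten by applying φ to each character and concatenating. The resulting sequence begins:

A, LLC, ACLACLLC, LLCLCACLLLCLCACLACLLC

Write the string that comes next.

ACLACLLCACLLCLLCLCACLACLACLLCACLLCLLCLCACLLLCLCACLACLLC

φ(LLCLCACLLLCLCACLACLLC) expands symbol-by-symbol to ACL ACL LC ACL LC LLC LC ACL ACL ACL LC ACL LC LLC LC ACL LLC LC ACL ACL LC; joining the 21 pieces gives the next term.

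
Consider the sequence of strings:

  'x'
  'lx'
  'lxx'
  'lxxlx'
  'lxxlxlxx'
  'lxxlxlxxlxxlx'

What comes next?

This is a Fibonacci-style word recurrence s(k) = s(k−1)·s(k−2): e.g. lx·x = lxx.
So term 7 is lxxlxlxxlxxlx·lxxlxlxx.

lxxlxlxxlxxlxlxxlxlxx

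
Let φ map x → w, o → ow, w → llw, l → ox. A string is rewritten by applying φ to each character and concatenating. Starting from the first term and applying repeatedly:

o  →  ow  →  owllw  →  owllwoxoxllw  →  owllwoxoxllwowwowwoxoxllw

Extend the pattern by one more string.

Rewriting the 25 symbols of owllwoxoxllwowwowwoxoxllw one by one yields ow llw ox ox llw ow w ow w ox ox llw ow llw llw ow llw llw ow w ow w ox ox llw; concatenated:

owllwoxoxllwowwowwoxoxllwowllwllwowllwllwowwowwoxoxllw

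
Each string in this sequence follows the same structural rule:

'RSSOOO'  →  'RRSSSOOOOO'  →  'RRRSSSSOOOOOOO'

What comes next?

Each string has the form R^{n} S^{n+1} O^{2n+1} (n = 1, 2, …).
For the next term, n = 4, so the run lengths are 4, 5, 9.

RRRRSSSSSOOOOOOOOO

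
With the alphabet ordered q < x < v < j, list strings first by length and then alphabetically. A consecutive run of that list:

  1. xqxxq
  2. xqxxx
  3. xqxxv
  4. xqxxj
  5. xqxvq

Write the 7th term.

Continuing the enumeration 2 steps past xqxvq: xqxvq → xqxvx → (answer).

xqxvv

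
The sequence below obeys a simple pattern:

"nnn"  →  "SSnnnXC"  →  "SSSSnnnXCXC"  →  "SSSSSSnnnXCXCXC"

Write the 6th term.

SSSSSSSSSSnnnXCXCXCXCXC

Every step adds SS to the front and XC to the end of the previous string.
From SSSSSSnnnXCXCXC, 2 further steps: SSSSSSnnnXCXCXC → SSSSSSSSnnnXCXCXCXC → (answer).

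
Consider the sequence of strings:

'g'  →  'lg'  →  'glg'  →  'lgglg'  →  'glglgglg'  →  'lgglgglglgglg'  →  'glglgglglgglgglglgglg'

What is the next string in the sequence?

lgglgglglgglgglglgglglgglgglglgglg

Each term (from the third on) is the two preceding terms concatenated in order: term 3 = g·lg = glg.
So term 8 is lgglgglglgglg·glglgglglgglgglglgglg.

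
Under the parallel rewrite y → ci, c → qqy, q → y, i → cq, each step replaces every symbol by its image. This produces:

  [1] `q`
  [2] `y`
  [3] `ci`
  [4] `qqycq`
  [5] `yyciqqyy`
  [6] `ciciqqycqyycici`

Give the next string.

Rewriting the 15 symbols of ciciqqycqyycici one by one yields qqy cq qqy cq y y ci qqy y ci ci qqy cq qqy cq; concatenated:

qqycqqqycqyyciqqyyciciqqycqqqycq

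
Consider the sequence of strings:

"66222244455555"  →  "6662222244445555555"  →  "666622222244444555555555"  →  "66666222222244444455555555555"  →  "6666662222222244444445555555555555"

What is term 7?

Each string has the form 6^{n} 2^{n+2} 4^{n+1} 5^{2n+1}, where the shown terms are n = 2, 3, 4, 5, 6.
At n = 8 the blocks have lengths 8, 10, 9, 17.

66666666222222222244444444455555555555555555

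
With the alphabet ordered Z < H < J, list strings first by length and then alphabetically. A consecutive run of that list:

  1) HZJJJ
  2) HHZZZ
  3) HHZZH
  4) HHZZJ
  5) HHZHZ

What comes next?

The successor of HHZHZ increments the rightmost position that isn't already J and resets every position after it to Z.

HHZHH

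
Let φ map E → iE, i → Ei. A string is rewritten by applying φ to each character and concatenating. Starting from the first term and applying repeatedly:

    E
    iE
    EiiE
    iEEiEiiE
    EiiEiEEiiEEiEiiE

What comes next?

Rewriting the 16 symbols of EiiEiEEiiEEiEiiE one by one yields iE Ei Ei iE Ei iE iE Ei Ei iE iE Ei iE Ei Ei iE; concatenated:

iEEiEiiEEiiEiEEiEiiEiEEiiEEiEiiE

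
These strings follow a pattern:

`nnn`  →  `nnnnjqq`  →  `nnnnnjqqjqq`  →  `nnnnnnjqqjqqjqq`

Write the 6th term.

s(k+1) = n·s(k)·jqq, so each term gains n as a prefix and jqq as a suffix.
From nnnnnnjqqjqqjqq, 2 further steps: nnnnnnjqqjqqjqq → nnnnnnnjqqjqqjqqjqq → (answer).

nnnnnnnnjqqjqqjqqjqqjqq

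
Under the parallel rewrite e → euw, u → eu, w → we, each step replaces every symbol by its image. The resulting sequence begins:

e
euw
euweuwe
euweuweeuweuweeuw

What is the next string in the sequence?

euweuweeuweuweeuweuweuweeuweuweeuweuweuwe

Applying the rule to each of the 17 symbols of euweuweeuweuweeuw gives the pieces euw eu we euw eu we euw euw eu we euw eu we euw euw eu we, which concatenate to the answer.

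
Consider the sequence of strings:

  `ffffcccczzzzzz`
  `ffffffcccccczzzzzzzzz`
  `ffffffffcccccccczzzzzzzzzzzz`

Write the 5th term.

Reading off run lengths: f runs 4, 6, 8; c runs 4, 6, 8; z runs 6, 9, 12 — each is linear in n, where the shown terms are n = 2, 3, 4.
Setting n = 6 gives 12, 12, 18 characters in each block.

ffffffffffffcccccccccccczzzzzzzzzzzzzzzzzz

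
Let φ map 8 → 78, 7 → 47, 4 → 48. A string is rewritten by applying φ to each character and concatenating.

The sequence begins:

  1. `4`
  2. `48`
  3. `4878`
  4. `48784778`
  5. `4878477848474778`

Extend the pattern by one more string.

48784778484747784878484748474778

φ(4878477848474778) expands symbol-by-symbol to 48 78 47 78 48 47 47 78 48 78 48 47 48 47 47 78; joining the 16 pieces gives the next term.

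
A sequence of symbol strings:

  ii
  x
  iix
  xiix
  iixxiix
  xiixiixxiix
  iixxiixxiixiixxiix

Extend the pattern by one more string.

xiixiixxiixiixxiixxiixiixxiix

Each term (from the third on) is the two preceding terms concatenated in order: term 3 = ii·x = iix.
The next term joins xiixiixxiix and iixxiixxiixiixxiix.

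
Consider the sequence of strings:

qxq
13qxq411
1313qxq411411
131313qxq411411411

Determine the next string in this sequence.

13131313qxq411411411411

Each term wraps the previous one in 13 on the left and 411 on the right.
One more step from 131313qxq411411411 gives the answer.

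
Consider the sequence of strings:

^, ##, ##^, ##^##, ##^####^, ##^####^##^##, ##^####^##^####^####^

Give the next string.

This is a Fibonacci-style word recurrence s(k) = s(k−1)·s(k−2): e.g. ##·^ = ##^.
The next term joins ##^####^##^####^####^ and ##^####^##^##.

##^####^##^####^####^##^####^##^##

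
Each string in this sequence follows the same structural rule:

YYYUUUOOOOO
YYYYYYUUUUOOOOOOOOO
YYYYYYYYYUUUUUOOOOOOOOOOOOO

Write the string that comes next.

YYYYYYYYYYYYUUUUUUOOOOOOOOOOOOOOOOO

Reading off run lengths: Y runs 3, 6, 9; U runs 3, 4, 5; O runs 5, 9, 13 — each is linear in n (n = 1, 2, …).
Setting n = 4 gives 12, 6, 17 characters in each block.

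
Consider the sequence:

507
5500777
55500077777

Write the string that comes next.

555500007777777

Reading off run lengths: 5 runs 1, 2, 3; 0 runs 1, 2, 3; 7 runs 1, 3, 5 — each is linear in n (n = 1, 2, …).
At n = 4 the blocks have lengths 4, 4, 7.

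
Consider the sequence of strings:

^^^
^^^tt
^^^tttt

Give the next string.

Every step adds tt to the end: s(k+1) = s(k)·tt.
Applying this once more to ^^^tttt:

^^^tttttt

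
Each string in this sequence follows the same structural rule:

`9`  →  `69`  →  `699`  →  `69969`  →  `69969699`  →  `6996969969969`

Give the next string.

Each term (from the third on) is the previous term followed by the one before it: term 3 = 69·9 = 699.
The next term joins 6996969969969 and 69969699.

699696996996969969699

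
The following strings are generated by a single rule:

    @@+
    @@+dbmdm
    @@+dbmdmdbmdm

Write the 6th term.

Each term is the previous one with dbmdm appended.
From @@+dbmdmdbmdm, 3 further steps: @@+dbmdmdbmdm → @@+dbmdmdbmdmdbmdm → @@+dbmdmdbmdmdbmdmdbmdm → (answer).

@@+dbmdmdbmdmdbmdmdbmdmdbmdm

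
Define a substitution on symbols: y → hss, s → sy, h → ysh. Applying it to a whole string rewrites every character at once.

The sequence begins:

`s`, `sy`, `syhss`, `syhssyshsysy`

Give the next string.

Expanding syhssyshsysy: s→sy, y→hss, h→ysh, s→sy, s→sy, y→hss, s→sy, h→ysh, s→sy, y→hss, s→sy, y→hss. Concatenated: sy hss ysh sy sy hss sy ysh sy hss sy hss.

syhssyshsysyhsssyyshsyhsssyhss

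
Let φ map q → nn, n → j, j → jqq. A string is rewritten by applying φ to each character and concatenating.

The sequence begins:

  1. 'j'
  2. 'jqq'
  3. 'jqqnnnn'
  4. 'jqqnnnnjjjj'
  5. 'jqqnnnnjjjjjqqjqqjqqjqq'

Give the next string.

jqqnnnnjjjjjqqjqqjqqjqqjqqnnnnjqqnnnnjqqnnnnjqqnnnn

Replace each of the 23 characters of jqqnnnnjjjjjqqjqqjqqjqq in place — jqq nn nn j j j j jqq jqq jqq jqq jqq nn nn jqq nn nn jqq nn nn jqq nn nn — and concatenate.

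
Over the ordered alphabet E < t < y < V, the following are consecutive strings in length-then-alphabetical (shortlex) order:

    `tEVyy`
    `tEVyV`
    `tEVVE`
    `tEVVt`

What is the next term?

Treat tEVVt as a base-4 numeral over the given alphabet and add one, carrying through any trailing V's.

tEVVy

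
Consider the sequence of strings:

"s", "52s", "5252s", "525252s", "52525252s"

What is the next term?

Every step adds 52 at the front: s(k+1) = 52·s(k).
One more step from 52525252s gives the answer.

5252525252s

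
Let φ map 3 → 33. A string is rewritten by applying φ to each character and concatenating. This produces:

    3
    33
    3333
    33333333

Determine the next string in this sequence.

Expanding 33333333: 3→33, 3→33, 3→33, 3→33, 3→33, 3→33, 3→33, 3→33. Concatenated: 33 33 33 33 33 33 33 33.

3333333333333333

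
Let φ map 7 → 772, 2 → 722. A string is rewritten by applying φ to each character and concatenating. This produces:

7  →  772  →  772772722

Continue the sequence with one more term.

772772722772772722772722722

Apply φ to 772772722 symbol by symbol: 7→772, 7→772, 2→722, 7→772, 7→772, 2→722, 7→772, 2→722, 2→722; joined: 772 772 722 772 772 722 772 722 722.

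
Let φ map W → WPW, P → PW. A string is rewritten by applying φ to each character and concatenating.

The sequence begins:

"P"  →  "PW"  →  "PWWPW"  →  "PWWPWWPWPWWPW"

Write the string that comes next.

Rewriting the 13 symbols of PWWPWWPWPWWPW one by one yields PW WPW WPW PW WPW WPW PW WPW PW WPW WPW PW WPW; concatenated:

PWWPWWPWPWWPWWPWPWWPWPWWPWWPWPWWPW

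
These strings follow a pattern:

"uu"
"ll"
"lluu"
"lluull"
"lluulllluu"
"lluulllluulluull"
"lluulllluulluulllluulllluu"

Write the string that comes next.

lluulllluulluulllluulllluulluulllluulluull

Each term (from the third on) is the previous term followed by the one before it: term 3 = ll·uu = lluu.
The next term joins lluulllluulluulllluulllluu and lluulllluulluull.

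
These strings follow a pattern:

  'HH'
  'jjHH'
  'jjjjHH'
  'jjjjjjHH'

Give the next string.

Each term is the previous one with jj prepended.
Applying this once more to jjjjjjHH:

jjjjjjjjHH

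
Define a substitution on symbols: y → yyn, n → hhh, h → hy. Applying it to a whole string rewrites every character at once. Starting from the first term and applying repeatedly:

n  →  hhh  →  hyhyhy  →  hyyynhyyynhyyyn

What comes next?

φ(hyyynhyyynhyyyn) expands symbol-by-symbol to hy yyn yyn yyn hhh hy yyn yyn yyn hhh hy yyn yyn yyn hhh; joining the 15 pieces gives the next term.

hyyynyynyynhhhhyyynyynyynhhhhyyynyynyynhhh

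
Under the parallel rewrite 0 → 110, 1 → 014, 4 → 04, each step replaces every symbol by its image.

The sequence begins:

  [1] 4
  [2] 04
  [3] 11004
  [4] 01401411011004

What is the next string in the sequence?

Rewriting the 14 symbols of 01401411011004 one by one yields 110 014 04 110 014 04 014 014 110 014 014 110 110 04; concatenated:

110014041100140401401411001401411011004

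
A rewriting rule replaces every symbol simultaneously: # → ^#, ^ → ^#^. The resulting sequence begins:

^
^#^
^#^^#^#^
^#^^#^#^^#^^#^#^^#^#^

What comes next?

Rewriting the 21 symbols of ^#^^#^#^^#^^#^#^^#^#^ one by one yields ^#^ ^# ^#^ ^#^ ^# ^#^ ^# ^#^ ^#^ ^# ^#^ ^#^ ^# ^#^ ^# ^#^ ^#^ ^# ^#^ ^# ^#^; concatenated:

^#^^#^#^^#^^#^#^^#^#^^#^^#^#^^#^^#^#^^#^#^^#^^#^#^^#^#^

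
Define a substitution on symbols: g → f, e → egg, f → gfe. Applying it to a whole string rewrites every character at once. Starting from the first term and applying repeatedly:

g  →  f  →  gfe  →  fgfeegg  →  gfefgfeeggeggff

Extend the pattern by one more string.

Replace each of the 15 characters of gfefgfeeggeggff in place — f gfe egg gfe f gfe egg egg f f egg f f gfe gfe — and concatenate.

fgfeegggfefgfeeggeggffeggffgfegfe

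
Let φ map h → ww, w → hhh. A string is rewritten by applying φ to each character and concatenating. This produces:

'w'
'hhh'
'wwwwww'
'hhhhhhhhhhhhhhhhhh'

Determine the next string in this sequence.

Applying the rule to each of the 18 symbols of hhhhhhhhhhhhhhhhhh gives the pieces ww ww ww ww ww ww ww ww ww ww ww ww ww ww ww ww ww ww, which concatenate to the answer.

wwwwwwwwwwwwwwwwwwwwwwwwwwwwwwwwwwww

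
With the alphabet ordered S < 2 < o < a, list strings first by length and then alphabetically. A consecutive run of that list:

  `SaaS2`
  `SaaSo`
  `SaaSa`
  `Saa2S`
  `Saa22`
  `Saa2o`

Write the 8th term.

Stepping forward 2 times from Saa2o: Saa2o → Saa2a, then the target.

SaaoS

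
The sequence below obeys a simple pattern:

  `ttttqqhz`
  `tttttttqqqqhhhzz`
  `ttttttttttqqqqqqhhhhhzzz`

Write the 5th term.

ttttttttttttttttqqqqqqqqqqhhhhhhhhhzzzzz

Each string has the form t^{3n+1} q^{2n} h^{2n-1} z^{n} (n = 1, 2, …).
Setting n = 5 gives 16, 10, 9, 5 characters in each block.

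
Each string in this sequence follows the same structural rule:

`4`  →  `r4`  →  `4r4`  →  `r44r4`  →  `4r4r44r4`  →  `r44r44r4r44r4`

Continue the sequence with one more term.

4r4r44r4r44r44r4r44r4

This is a Fibonacci-style word recurrence s(k) = s(k−2)·s(k−1): e.g. 4·r4 = 4r4.
The next term joins 4r4r44r4 and r44r44r4r44r4.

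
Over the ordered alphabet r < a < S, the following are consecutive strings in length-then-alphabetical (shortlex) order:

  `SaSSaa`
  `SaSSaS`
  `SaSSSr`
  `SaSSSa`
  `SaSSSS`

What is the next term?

SSrrrr

Find the rightmost character of SaSSSS below S, bump it to the next letter, and reset everything to its right to r.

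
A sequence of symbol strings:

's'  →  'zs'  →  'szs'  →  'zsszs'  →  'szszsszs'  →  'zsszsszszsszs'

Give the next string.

szszsszszsszsszszsszs

Each term (from the third on) is the two preceding terms concatenated in order: term 3 = s·zs = szs.
Continuing: szszsszs · zsszsszszsszs gives term 7.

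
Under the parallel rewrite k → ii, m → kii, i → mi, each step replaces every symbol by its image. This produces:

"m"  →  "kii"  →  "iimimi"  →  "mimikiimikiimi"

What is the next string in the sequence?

Replace each of the 14 characters of mimikiimikiimi in place — kii mi kii mi ii mi mi kii mi ii mi mi kii mi — and concatenate.

kiimikiimiiimimikiimiiimimikiimi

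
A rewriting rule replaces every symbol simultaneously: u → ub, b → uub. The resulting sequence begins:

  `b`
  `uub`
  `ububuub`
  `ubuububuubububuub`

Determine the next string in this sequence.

Applying the rule to each of the 17 symbols of ubuububuubububuub gives the pieces ub uub ub ub uub ub uub ub ub uub ub uub ub uub ub ub uub, which concatenate to the answer.

ubuubububuububuubububuububuububuubububuub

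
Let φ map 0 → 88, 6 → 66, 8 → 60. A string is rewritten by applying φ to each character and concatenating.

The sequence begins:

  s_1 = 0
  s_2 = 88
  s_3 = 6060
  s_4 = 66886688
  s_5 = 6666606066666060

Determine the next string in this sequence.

Applying the rule to each of the 16 symbols of 6666606066666060 gives the pieces 66 66 66 66 66 88 66 88 66 66 66 66 66 88 66 88, which concatenate to the answer.

66666666668866886666666666886688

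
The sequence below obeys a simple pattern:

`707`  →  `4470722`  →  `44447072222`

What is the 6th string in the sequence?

s(k+1) = 44·s(k)·22, so each term gains 44 as a prefix and 22 as a suffix.
From 44447072222, 3 further steps: 44447072222 → 444444707222222 → 4444444470722222222 → (answer).

44444444447072222222222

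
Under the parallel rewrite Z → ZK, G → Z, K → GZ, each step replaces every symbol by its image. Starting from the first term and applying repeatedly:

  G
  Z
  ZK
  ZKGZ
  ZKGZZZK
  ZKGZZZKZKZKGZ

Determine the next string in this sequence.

Rewriting the 13 symbols of ZKGZZZKZKZKGZ one by one yields ZK GZ Z ZK ZK ZK GZ ZK GZ ZK GZ Z ZK; concatenated:

ZKGZZZKZKZKGZZKGZZKGZZZK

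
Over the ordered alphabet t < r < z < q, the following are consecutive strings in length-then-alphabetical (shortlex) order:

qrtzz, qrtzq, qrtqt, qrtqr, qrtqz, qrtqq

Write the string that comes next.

Treat qrtqq as a base-4 numeral over the given alphabet and add one, carrying through any trailing q's.

qrrtt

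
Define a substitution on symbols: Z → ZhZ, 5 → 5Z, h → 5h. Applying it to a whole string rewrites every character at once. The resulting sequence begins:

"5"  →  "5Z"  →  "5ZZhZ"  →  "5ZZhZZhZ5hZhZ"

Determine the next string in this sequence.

5ZZhZZhZ5hZhZZhZ5hZhZ5Z5hZhZ5hZhZ

Replace each of the 13 characters of 5ZZhZZhZ5hZhZ in place — 5Z ZhZ ZhZ 5h ZhZ ZhZ 5h ZhZ 5Z 5h ZhZ 5h ZhZ — and concatenate.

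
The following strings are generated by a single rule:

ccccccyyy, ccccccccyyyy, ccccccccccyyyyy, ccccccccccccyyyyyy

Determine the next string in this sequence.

Term n consists of 2n+2 c's, followed by n+1 y's, where the shown terms are n = 2, 3, 4, 5.
At n = 6 the blocks have lengths 14, 7.

ccccccccccccccyyyyyyy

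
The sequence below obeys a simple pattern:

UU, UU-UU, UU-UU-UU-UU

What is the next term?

s(k+1) = s(k)·-·s(k) — each term doubles the last with '-' between the halves.
Doubling UU-UU-UU-UU with '-' between the halves:

UU-UU-UU-UU-UU-UU-UU-UU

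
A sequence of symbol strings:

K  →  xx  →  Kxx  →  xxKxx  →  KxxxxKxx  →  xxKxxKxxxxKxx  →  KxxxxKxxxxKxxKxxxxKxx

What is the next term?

xxKxxKxxxxKxxKxxxxKxxxxKxxKxxxxKxx

From term 3 onward, concatenate the second-to-last term with the last: K·xx = Kxx, xx·Kxx = xxKxx, …
The next term joins xxKxxKxxxxKxx and KxxxxKxxxxKxxKxxxxKxx.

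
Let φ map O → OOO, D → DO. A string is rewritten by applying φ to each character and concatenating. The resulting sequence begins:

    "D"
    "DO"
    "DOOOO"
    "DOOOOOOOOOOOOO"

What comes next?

Rewriting the 14 symbols of DOOOOOOOOOOOOO one by one yields DO OOO OOO OOO OOO OOO OOO OOO OOO OOO OOO OOO OOO OOO; concatenated:

DOOOOOOOOOOOOOOOOOOOOOOOOOOOOOOOOOOOOOOOO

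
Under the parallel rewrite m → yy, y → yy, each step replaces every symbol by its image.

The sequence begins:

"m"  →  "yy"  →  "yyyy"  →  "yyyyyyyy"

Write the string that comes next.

Apply φ to yyyyyyyy symbol by symbol: y→yy, y→yy, y→yy, y→yy, y→yy, y→yy, y→yy, y→yy; joined: yy yy yy yy yy yy yy yy.

yyyyyyyyyyyyyyyy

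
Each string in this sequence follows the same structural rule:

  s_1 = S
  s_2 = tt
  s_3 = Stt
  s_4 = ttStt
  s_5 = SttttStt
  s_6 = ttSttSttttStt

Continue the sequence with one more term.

Each term (from the third on) is the two preceding terms concatenated in order: term 3 = S·tt = Stt.
Continuing: SttttStt · ttSttSttttStt gives term 7.

SttttSttttSttSttttStt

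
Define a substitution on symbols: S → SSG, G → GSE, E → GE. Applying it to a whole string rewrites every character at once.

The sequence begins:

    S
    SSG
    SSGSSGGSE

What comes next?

Apply φ to SSGSSGGSE symbol by symbol: S→SSG, S→SSG, G→GSE, S→SSG, S→SSG, G→GSE, G→GSE, S→SSG, E→GE; joined: SSG SSG GSE SSG SSG GSE GSE SSG GE.

SSGSSGGSESSGSSGGSEGSESSGGE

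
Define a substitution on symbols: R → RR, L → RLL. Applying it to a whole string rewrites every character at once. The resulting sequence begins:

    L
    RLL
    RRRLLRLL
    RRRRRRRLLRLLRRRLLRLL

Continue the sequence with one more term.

RRRRRRRRRRRRRRRLLRLLRRRLLRLLRRRRRRRLLRLLRRRLLRLL

φ(RRRRRRRLLRLLRRRLLRLL) expands symbol-by-symbol to RR RR RR RR RR RR RR RLL RLL RR RLL RLL RR RR RR RLL RLL RR RLL RLL; joining the 20 pieces gives the next term.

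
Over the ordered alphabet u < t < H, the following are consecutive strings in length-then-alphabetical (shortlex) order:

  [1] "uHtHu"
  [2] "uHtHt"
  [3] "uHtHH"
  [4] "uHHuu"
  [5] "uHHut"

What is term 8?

Continuing the enumeration 3 steps past uHHut: uHHut → uHHuH → uHHtu → (answer).

uHHtt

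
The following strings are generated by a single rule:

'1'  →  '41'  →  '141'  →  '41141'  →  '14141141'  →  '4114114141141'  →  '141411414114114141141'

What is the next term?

From term 3 onward, concatenate the second-to-last term with the last: 1·41 = 141, 41·141 = 41141, …
So term 8 is 4114114141141·141411414114114141141.

4114114141141141411414114114141141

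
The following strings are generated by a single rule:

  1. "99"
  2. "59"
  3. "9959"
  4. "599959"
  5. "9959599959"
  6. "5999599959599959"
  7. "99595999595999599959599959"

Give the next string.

599959995959995999595999595999599959599959

From term 3 onward, concatenate the second-to-last term with the last: 99·59 = 9959, 59·9959 = 599959, …
Continuing: 5999599959599959 · 99595999595999599959599959 gives term 8.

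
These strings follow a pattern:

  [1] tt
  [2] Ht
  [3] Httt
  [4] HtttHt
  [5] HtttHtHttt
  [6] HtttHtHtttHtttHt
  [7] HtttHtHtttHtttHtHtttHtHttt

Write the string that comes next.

HtttHtHtttHtttHtHtttHtHtttHtttHtHtttHtttHt

From term 3 onward, concatenate the last term with the second-to-last: Ht·tt = Httt, Httt·Ht = HtttHt, …
The next term joins HtttHtHtttHtttHtHtttHtHttt and HtttHtHtttHtttHt.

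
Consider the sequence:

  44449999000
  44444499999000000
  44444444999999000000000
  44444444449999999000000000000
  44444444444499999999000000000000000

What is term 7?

44444444444444449999999999000000000000000000000

The n-th term is 2n+2 4's then n+3 9's then 3n 0's (n = 1, 2, …).
Setting n = 7 gives 16, 10, 21 characters in each block.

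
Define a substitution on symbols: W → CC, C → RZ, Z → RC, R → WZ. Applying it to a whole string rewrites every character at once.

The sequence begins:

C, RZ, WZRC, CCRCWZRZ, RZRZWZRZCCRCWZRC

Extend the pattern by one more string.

φ(RZRZWZRZCCRCWZRC) expands symbol-by-symbol to WZ RC WZ RC CC RC WZ RC RZ RZ WZ RZ CC RC WZ RZ; joining the 16 pieces gives the next term.

WZRCWZRCCCRCWZRCRZRZWZRZCCRCWZRZ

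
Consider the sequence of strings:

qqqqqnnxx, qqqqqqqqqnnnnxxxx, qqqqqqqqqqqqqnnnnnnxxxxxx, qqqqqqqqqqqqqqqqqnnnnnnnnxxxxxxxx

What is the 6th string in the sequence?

Term n consists of 4n+1 q's, followed by 2n n's, followed by 2n x's (n = 1, 2, …).
Setting n = 6 gives 25, 12, 12 characters in each block.

qqqqqqqqqqqqqqqqqqqqqqqqqnnnnnnnnnnnnxxxxxxxxxxxx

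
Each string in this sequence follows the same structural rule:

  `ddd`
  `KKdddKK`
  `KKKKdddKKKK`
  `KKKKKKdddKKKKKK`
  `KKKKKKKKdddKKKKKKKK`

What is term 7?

KKKKKKKKKKKKdddKKKKKKKKKKKK

Each term wraps the previous one in KK on the left and KK on the right.
From KKKKKKKKdddKKKKKKKK, 2 further steps: KKKKKKKKdddKKKKKKKK → KKKKKKKKKKdddKKKKKKKKKK → (answer).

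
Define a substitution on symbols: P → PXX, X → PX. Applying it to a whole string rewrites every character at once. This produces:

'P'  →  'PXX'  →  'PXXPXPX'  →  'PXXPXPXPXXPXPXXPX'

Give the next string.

Rewriting the 17 symbols of PXXPXPXPXXPXPXXPX one by one yields PXX PX PX PXX PX PXX PX PXX PX PX PXX PX PXX PX PX PXX PX; concatenated:

PXXPXPXPXXPXPXXPXPXXPXPXPXXPXPXXPXPXPXXPX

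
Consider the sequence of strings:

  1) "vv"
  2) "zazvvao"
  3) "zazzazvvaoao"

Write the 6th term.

Every step adds zaz to the front and ao to the end of the previous string.
From zazzazvvaoao, 3 further steps: zazzazvvaoao → zazzazzazvvaoaoao → zazzazzazzazvvaoaoaoao → (answer).

zazzazzazzazzazvvaoaoaoaoao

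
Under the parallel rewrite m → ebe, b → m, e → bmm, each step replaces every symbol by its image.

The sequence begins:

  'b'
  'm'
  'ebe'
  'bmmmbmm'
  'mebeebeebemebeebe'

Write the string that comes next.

ebebmmmbmmbmmmbmmbmmmbmmebebmmmbmmbmmmbmm

Applying the rule to each of the 17 symbols of mebeebeebemebeebe gives the pieces ebe bmm m bmm bmm m bmm bmm m bmm ebe bmm m bmm bmm m bmm, which concatenate to the answer.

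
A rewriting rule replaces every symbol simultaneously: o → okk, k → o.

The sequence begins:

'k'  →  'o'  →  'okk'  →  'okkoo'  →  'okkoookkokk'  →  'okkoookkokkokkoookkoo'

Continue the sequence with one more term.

Replace each of the 21 characters of okkoookkokkokkoookkoo in place — okk o o okk okk okk o o okk o o okk o o okk okk okk o o okk okk — and concatenate.

okkoookkokkokkoookkoookkoookkokkokkoookkokk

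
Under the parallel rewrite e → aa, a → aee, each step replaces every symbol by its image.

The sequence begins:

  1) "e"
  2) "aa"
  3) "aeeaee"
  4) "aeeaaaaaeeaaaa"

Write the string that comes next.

φ(aeeaaaaaeeaaaa) expands symbol-by-symbol to aee aa aa aee aee aee aee aee aa aa aee aee aee aee; joining the 14 pieces gives the next term.

aeeaaaaaeeaeeaeeaeeaeeaaaaaeeaeeaeeaee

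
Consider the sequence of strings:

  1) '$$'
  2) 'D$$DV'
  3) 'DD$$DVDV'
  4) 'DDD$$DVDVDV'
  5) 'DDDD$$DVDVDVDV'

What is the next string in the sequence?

DDDDD$$DVDVDVDVDV

Each term wraps the previous one in D on the left and DV on the right.
So the next term is D·DDDD$$DVDVDVDV·DV.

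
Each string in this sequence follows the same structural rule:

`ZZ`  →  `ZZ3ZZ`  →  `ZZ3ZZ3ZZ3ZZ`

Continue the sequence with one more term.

s(k+1) = s(k)·3·s(k) — each term doubles the last with '3' between the halves.
Doubling ZZ3ZZ3ZZ3ZZ with '3' between the halves:

ZZ3ZZ3ZZ3ZZ3ZZ3ZZ3ZZ3ZZ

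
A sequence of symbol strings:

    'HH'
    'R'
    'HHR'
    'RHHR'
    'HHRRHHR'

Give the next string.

Each term (from the third on) is the two preceding terms concatenated in order: term 3 = HH·R = HHR.
So term 6 is RHHR·HHRRHHR.

RHHRHHRRHHR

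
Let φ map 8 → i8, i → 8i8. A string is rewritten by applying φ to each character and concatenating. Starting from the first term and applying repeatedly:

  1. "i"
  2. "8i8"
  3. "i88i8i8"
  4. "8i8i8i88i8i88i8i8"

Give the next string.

i88i8i88i8i88i8i8i88i8i88i8i8i88i8i88i8i8

Replace each of the 17 characters of 8i8i8i88i8i88i8i8 in place — i8 8i8 i8 8i8 i8 8i8 i8 i8 8i8 i8 8i8 i8 i8 8i8 i8 8i8 i8 — and concatenate.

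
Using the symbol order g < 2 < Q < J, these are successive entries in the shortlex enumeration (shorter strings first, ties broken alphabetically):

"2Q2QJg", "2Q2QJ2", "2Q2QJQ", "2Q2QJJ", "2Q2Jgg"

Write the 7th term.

Continuing the enumeration 2 steps past 2Q2Jgg: 2Q2Jgg → 2Q2Jg2 → (answer).

2Q2JgQ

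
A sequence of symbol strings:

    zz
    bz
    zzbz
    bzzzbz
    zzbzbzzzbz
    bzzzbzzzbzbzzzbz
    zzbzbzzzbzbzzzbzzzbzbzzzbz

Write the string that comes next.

From term 3 onward, concatenate the second-to-last term with the last: zz·bz = zzbz, bz·zzbz = bzzzbz, …
Continuing: bzzzbzzzbzbzzzbz · zzbzbzzzbzbzzzbzzzbzbzzzbz gives term 8.

bzzzbzzzbzbzzzbzzzbzbzzzbzbzzzbzzzbzbzzzbz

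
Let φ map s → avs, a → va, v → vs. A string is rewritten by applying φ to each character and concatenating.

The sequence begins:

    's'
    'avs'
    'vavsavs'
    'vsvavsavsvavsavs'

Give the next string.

φ(vsvavsavsvavsavs) expands symbol-by-symbol to vs avs vs va vs avs va vs avs vs va vs avs va vs avs; joining the 16 pieces gives the next term.

vsavsvsvavsavsvavsavsvsvavsavsvavsavs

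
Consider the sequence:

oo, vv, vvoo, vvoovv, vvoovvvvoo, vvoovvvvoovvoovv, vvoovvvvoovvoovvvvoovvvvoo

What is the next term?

This is a Fibonacci-style word recurrence s(k) = s(k−1)·s(k−2): e.g. vv·oo = vvoo.
The next term joins vvoovvvvoovvoovvvvoovvvvoo and vvoovvvvoovvoovv.

vvoovvvvoovvoovvvvoovvvvoovvoovvvvoovvoovv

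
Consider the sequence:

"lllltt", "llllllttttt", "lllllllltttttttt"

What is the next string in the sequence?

llllllllllttttttttttt

Reading off run lengths: l runs 4, 6, 8; t runs 2, 5, 8 — each is linear in n (n = 1, 2, …).
For the next term, n = 4, so the run lengths are 10, 11.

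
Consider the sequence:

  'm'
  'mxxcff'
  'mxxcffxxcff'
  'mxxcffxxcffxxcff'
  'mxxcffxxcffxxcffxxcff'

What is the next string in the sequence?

The strings grow by a fixed suffix xxcff each time.
So the next term is mxxcffxxcffxxcffxxcff·xxcff.

mxxcffxxcffxxcffxxcffxxcff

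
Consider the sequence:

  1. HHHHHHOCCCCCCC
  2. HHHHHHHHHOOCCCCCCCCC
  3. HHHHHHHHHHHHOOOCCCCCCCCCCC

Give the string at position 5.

HHHHHHHHHHHHHHHHHHOOOOOCCCCCCCCCCCCCCC

Each string has the form H^{3n} O^{n-1} C^{2n+3}, where the shown terms are n = 2, 3, 4.
Setting n = 6 gives 18, 5, 15 characters in each block.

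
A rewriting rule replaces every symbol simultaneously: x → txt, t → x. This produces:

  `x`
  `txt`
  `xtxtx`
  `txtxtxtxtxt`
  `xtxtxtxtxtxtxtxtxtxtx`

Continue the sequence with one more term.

Rewriting the 21 symbols of xtxtxtxtxtxtxtxtxtxtx one by one yields txt x txt x txt x txt x txt x txt x txt x txt x txt x txt x txt; concatenated:

txtxtxtxtxtxtxtxtxtxtxtxtxtxtxtxtxtxtxtxtxt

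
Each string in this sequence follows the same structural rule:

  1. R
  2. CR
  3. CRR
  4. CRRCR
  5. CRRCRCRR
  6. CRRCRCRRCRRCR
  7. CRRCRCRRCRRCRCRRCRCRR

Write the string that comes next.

CRRCRCRRCRRCRCRRCRCRRCRRCRCRRCRRCR

From term 3 onward, concatenate the last term with the second-to-last: CR·R = CRR, CRR·CR = CRRCR, …
So term 8 is CRRCRCRRCRRCRCRRCRCRR·CRRCRCRRCRRCR.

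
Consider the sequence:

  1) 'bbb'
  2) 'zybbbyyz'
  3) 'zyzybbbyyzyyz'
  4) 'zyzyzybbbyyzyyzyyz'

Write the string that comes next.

s(k+1) = zy·s(k)·yyz, so each term gains zy as a prefix and yyz as a suffix.
One more step from zyzyzybbbyyzyyzyyz gives the answer.

zyzyzyzybbbyyzyyzyyzyyz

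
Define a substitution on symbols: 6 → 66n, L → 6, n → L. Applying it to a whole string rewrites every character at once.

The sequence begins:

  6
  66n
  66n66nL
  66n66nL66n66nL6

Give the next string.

66n66nL66n66nL666n66nL66n66nL666n

Applying the rule to each of the 15 symbols of 66n66nL66n66nL6 gives the pieces 66n 66n L 66n 66n L 6 66n 66n L 66n 66n L 6 66n, which concatenate to the answer.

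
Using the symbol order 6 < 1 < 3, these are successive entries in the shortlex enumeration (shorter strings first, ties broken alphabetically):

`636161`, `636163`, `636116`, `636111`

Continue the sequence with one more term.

636113

Treat 636111 as a base-3 numeral over the given alphabet and add one, carrying through any trailing 3's.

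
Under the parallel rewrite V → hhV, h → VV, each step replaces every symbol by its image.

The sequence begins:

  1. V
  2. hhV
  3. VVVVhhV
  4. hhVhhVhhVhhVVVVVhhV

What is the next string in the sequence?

VVVVhhVVVVVhhVVVVVhhVVVVVhhVhhVhhVhhVhhVVVVVhhV

φ(hhVhhVhhVhhVVVVVhhV) expands symbol-by-symbol to VV VV hhV VV VV hhV VV VV hhV VV VV hhV hhV hhV hhV hhV VV VV hhV; joining the 19 pieces gives the next term.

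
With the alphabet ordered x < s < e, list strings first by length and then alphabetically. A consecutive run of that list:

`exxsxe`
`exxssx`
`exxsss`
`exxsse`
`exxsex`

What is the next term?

exxses

The successor of exxsex increments the rightmost position that isn't already e and resets every position after it to x.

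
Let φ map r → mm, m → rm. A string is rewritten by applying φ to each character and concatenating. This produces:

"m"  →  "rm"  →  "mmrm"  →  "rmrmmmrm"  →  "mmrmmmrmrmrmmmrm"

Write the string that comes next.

Rewriting the 16 symbols of mmrmmmrmrmrmmmrm one by one yields rm rm mm rm rm rm mm rm mm rm mm rm rm rm mm rm; concatenated:

rmrmmmrmrmrmmmrmmmrmmmrmrmrmmmrm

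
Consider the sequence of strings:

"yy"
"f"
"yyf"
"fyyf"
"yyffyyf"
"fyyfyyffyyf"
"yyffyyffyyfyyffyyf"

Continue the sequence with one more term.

fyyfyyffyyfyyffyyffyyfyyffyyf

This is a Fibonacci-style word recurrence s(k) = s(k−2)·s(k−1): e.g. yy·f = yyf.
So term 8 is fyyfyyffyyf·yyffyyffyyfyyffyyf.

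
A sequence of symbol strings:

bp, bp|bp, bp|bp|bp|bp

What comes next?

bp|bp|bp|bp|bp|bp|bp|bp

s(k+1) = s(k)·|·s(k) — each term doubles the last with '|' between the halves.
So the next term is two copies of bp|bp|bp|bp with '|' between the halves.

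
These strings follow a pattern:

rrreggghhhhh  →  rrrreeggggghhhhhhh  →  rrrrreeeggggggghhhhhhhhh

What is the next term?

The n-th term is n+1 r's then n-1 e's then 2n-1 g's then 2n+1 h's, where the shown terms are n = 2, 3, 4.
Setting n = 5 gives 6, 4, 9, 11 characters in each block.

rrrrrreeeeggggggggghhhhhhhhhhh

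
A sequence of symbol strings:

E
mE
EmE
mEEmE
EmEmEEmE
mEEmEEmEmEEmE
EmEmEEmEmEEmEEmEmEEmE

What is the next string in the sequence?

mEEmEEmEmEEmEEmEmEEmEmEEmEEmEmEEmE

From term 3 onward, concatenate the second-to-last term with the last: E·mE = EmE, mE·EmE = mEEmE, …
The next term joins mEEmEEmEmEEmE and EmEmEEmEmEEmEEmEmEEmE.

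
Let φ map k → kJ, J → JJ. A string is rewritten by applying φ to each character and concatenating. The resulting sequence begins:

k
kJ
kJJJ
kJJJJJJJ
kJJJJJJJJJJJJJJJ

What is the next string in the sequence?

kJJJJJJJJJJJJJJJJJJJJJJJJJJJJJJJ

Replace each of the 16 characters of kJJJJJJJJJJJJJJJ in place — kJ JJ JJ JJ JJ JJ JJ JJ JJ JJ JJ JJ JJ JJ JJ JJ — and concatenate.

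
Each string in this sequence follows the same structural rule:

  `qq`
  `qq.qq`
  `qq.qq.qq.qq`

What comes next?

s(k+1) = s(k)·.·s(k) — each term doubles the last with '.' between the halves.
So the next term is two copies of qq.qq.qq.qq with '.' between the halves.

qq.qq.qq.qq.qq.qq.qq.qq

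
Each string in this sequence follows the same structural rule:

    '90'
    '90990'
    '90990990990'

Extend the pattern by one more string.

s(k+1) = s(k)·9·s(k) — each term doubles the last with '9' between the halves.
One more doubling of 90990990990 gives the answer.

90990990990990990990990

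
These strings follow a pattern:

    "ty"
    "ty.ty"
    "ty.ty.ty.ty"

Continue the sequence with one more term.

s(k+1) = s(k)·.·s(k) — each term doubles the last with '.' between the halves.
Doubling ty.ty.ty.ty with '.' between the halves:

ty.ty.ty.ty.ty.ty.ty.ty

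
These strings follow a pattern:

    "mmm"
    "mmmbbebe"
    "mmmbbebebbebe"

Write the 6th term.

Every step adds bbebe to the end: s(k+1) = s(k)·bbebe.
From mmmbbebebbebe, 3 further steps: mmmbbebebbebe → mmmbbebebbebebbebe → mmmbbebebbebebbebebbebe → (answer).

mmmbbebebbebebbebebbebebbebe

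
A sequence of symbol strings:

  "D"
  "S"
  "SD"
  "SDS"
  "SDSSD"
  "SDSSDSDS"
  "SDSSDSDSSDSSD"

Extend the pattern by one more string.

This is a Fibonacci-style word recurrence s(k) = s(k−1)·s(k−2): e.g. S·D = SD.
The next term joins SDSSDSDSSDSSD and SDSSDSDS.

SDSSDSDSSDSSDSDSSDSDS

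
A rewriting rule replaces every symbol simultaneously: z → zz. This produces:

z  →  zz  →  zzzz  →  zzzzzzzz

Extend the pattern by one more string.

Rewriting each symbol of zzzzzzzz: z→zz, z→zz, z→zz, z→zz, z→zz, z→zz, z→zz, z→zz, which concatenates to zz zz zz zz zz zz zz zz.

zzzzzzzzzzzzzzzz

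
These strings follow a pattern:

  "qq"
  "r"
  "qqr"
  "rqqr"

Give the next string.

qqrrqqr

From term 3 onward, concatenate the second-to-last term with the last: qq·r = qqr, r·qqr = rqqr, …
So term 5 is qqr·rqqr.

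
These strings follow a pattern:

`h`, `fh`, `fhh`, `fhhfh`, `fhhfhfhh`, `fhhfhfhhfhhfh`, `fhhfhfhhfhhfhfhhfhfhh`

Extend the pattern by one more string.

fhhfhfhhfhhfhfhhfhfhhfhhfhfhhfhhfh

Each term (from the third on) is the previous term followed by the one before it: term 3 = fh·h = fhh.
So term 8 is fhhfhfhhfhhfhfhhfhfhh·fhhfhfhhfhhfh.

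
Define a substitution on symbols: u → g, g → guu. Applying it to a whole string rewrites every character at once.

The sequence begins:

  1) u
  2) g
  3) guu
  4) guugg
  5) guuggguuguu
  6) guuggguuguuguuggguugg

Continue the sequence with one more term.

Applying the rule to each of the 21 symbols of guuggguuguuguuggguugg gives the pieces guu g g guu guu guu g g guu g g guu g g guu guu guu g g guu guu, which concatenate to the answer.

guuggguuguuguuggguuggguuggguuguuguuggguuguu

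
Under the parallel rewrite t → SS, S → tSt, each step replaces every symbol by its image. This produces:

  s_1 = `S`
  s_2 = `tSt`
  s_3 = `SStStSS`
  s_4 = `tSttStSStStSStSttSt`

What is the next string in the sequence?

φ(tSttStSStStSStSttSt) expands symbol-by-symbol to SS tSt SS SS tSt SS tSt tSt SS tSt SS tSt tSt SS tSt SS SS tSt SS; joining the 19 pieces gives the next term.

SStStSSSStStSStSttStSStStSStSttStSStStSSSStStSS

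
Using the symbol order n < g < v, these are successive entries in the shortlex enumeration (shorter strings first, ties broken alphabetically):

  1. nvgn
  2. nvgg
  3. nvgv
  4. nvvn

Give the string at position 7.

Stepping forward 3 times from nvvn: nvvn → nvvg → nvvv, then the target.

gnnn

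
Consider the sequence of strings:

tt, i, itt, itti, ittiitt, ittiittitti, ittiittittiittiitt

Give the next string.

ittiittittiittiittittiittitti

From term 3 onward, concatenate the last term with the second-to-last: i·tt = itt, itt·i = itti, …
So term 8 is ittiittittiittiitt·ittiittitti.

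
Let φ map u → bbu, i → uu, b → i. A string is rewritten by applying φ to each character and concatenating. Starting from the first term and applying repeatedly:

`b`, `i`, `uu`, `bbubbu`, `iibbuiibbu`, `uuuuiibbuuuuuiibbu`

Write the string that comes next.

Rewriting the 18 symbols of uuuuiibbuuuuuiibbu one by one yields bbu bbu bbu bbu uu uu i i bbu bbu bbu bbu bbu uu uu i i bbu; concatenated:

bbubbubbubbuuuuuiibbubbubbubbubbuuuuuiibbu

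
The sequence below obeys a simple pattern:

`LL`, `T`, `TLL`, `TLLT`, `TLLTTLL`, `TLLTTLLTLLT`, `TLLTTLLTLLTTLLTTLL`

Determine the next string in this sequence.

This is a Fibonacci-style word recurrence s(k) = s(k−1)·s(k−2): e.g. T·LL = TLL.
So term 8 is TLLTTLLTLLTTLLTTLL·TLLTTLLTLLT.

TLLTTLLTLLTTLLTTLLTLLTTLLTLLT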